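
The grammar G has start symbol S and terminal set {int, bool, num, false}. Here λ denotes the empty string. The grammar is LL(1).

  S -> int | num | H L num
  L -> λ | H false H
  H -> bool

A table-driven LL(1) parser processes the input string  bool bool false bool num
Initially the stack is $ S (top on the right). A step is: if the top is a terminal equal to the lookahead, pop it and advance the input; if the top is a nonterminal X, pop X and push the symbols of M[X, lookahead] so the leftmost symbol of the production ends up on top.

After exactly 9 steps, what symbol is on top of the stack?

step 1: stack=$ S  input=bool bool false bool num $  — expand S -> H L num
step 2: stack=$ num L H  input=bool bool false bool num $  — expand H -> bool
step 3: stack=$ num L bool  input=bool bool false bool num $  — match bool
step 4: stack=$ num L  input=bool false bool num $  — expand L -> H false H
step 5: stack=$ num H false H  input=bool false bool num $  — expand H -> bool
step 6: stack=$ num H false bool  input=bool false bool num $  — match bool
step 7: stack=$ num H false  input=false bool num $  — match false
step 8: stack=$ num H  input=bool num $  — expand H -> bool
step 9: stack=$ num bool  input=bool num $  — match bool
Stack after step 9: $ num (top = num).

num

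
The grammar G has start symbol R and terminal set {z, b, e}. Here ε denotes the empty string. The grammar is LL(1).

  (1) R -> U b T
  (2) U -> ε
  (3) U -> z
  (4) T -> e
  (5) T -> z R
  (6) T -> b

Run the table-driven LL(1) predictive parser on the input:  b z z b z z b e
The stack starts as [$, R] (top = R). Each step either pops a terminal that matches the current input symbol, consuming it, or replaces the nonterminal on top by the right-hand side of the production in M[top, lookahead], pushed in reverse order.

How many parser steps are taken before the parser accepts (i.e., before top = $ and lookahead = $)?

      Stack    Input              Action
   1  $ R      b z z b z z b e $  expand R -> U b T
   2  $ T b U  b z z b z z b e $  expand U -> ε
   3  $ T b    b z z b z z b e $  match b
   4  $ T      z z b z z b e $    expand T -> z R
   5  $ R z    z z b z z b e $    match z
   6  $ R      z b z z b e $      expand R -> U b T
   7  $ T b U  z b z z b e $      expand U -> z
   8  $ T b z  z b z z b e $      match z
   9  $ T b    b z z b e $        match b
  10  $ T      z z b e $          expand T -> z R
  11  $ R z    z z b e $          match z
  12  $ R      z b e $            expand R -> U b T
  13  $ T b U  z b e $            expand U -> z
  14  $ T b z  z b e $            match z
  15  $ T b    b e $              match b
  16  $ T      e $                expand T -> e
  17  $ e      e $                match e
Accept reached after 17 steps.

17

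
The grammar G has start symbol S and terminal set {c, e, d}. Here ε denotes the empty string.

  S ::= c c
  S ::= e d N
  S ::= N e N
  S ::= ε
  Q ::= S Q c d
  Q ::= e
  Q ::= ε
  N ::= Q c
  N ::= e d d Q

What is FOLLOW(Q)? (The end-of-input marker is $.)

{$, c, e}

FIRST(S) = {ε, c, e}  (via N e N)
FIRST(Q) = {ε, c, e}  (via S Q c d)
FIRST(N) = {c, e}  (via Q c)
FOLLOW(S) includes $ since S is the start symbol.
FOLLOW(S): in Q::=S Q c d, S is followed by Q c d with FIRST {c, e}. Thus FOLLOW(S) = {$, c, e}.
FOLLOW(N): in S::=e d N, the suffix after N is empty, so FOLLOW(N) ⊇ FOLLOW(S) = {$, c, e}; in S::=N e N (occurrence 1), N is followed by e N with FIRST {e}; in S::=N e N (occurrence 2), the suffix after N is empty, so FOLLOW(N) ⊇ FOLLOW(S) = {$, c, e}. Thus FOLLOW(N) = {$, c, e}.
FOLLOW(Q): in Q::=S Q c d, Q is followed by c d with FIRST {c}; in N::=Q c, Q is followed by c with FIRST {c}; in N::=e d d Q, the suffix after Q is empty, so FOLLOW(Q) ⊇ FOLLOW(N) = {$, c, e}. Thus FOLLOW(Q) = {$, c, e}.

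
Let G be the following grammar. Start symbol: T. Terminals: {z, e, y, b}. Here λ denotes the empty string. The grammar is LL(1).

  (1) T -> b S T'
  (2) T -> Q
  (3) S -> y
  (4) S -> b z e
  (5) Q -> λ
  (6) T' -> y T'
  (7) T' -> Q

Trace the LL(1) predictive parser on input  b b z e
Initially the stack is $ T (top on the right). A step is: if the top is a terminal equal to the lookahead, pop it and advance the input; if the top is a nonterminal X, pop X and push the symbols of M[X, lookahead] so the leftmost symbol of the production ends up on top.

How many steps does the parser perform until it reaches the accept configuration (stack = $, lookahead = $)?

8

     Stack       Input      Action
  1  $ T         b b z e $  expand T -> b S T'
  2  $ T' S b    b b z e $  match b
  3  $ T' S      b z e $    expand S -> b z e
  4  $ T' e z b  b z e $    match b
  5  $ T' e z    z e $      match z
  6  $ T' e      e $        match e
  7  $ T'        $          expand T' -> Q
  8  $ Q         $          expand Q -> λ
Accept reached after 8 steps.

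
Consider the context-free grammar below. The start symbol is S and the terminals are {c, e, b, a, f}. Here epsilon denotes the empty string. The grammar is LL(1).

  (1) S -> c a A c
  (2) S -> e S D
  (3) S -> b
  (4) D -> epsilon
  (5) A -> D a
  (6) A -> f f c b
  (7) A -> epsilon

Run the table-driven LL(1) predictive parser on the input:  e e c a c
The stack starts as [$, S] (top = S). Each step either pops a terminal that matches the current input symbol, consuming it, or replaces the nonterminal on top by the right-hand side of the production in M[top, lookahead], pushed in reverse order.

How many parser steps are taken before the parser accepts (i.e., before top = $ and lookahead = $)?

      Stack          Input        Action
   1  $ S            e e c a c $  expand S -> e S D
   2  $ D S e        e e c a c $  match e
   3  $ D S          e c a c $    expand S -> e S D
   4  $ D D S e      e c a c $    match e
   5  $ D D S        c a c $      expand S -> c a A c
   6  $ D D c A a c  c a c $      match c
   7  $ D D c A a    a c $        match a
   8  $ D D c A      c $          expand A -> epsilon
   9  $ D D c        c $          match c
  10  $ D D          $            expand D -> epsilon
  11  $ D            $            expand D -> epsilon
Accept reached after 11 steps.

11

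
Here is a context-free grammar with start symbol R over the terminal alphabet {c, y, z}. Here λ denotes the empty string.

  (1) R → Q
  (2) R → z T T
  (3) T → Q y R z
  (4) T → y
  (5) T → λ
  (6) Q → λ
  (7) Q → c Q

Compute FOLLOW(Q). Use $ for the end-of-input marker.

{$, y, z}

FIRST(Q) = {λ, c}
FIRST(R) = {λ, c, z}  (via Q)
FIRST(T) = {λ, c, y}  (via Q y R z)
FOLLOW(R) includes $ since R is the start symbol.
FOLLOW(R): in T→Q y R z, R is followed by z with FIRST {z}. Thus FOLLOW(R) = {$, z}.
FOLLOW(T): in R→z T T (occurrence 1), T is followed by T with FIRST {λ, c, y}; in R→z T T (occurrence 1), the suffix after T is nullable, so FOLLOW(T) ⊇ FOLLOW(R) = {$, z}; in R→z T T (occurrence 2), the suffix after T is empty, so FOLLOW(T) ⊇ FOLLOW(R) = {$, z}. Thus FOLLOW(T) = {$, c, y, z}.
FOLLOW(Q): in R→Q, the suffix after Q is empty, so FOLLOW(Q) ⊇ FOLLOW(R) = {$, z}; in T→Q y R z, Q is followed by y R z with FIRST {y}; in Q→c Q, the suffix after Q is empty (adds nothing new). Thus FOLLOW(Q) = {$, y, z}.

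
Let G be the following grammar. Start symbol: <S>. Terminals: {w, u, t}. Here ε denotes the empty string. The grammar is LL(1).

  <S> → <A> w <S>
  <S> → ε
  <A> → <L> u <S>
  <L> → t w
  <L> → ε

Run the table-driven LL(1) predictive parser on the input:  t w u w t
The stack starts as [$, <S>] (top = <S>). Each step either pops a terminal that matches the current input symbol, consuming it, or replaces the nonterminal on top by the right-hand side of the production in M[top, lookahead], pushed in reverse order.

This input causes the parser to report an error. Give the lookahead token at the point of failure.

      Stack              Input        Action
   1  $ <S>              t w u w t $  expand <S> → <A> w <S>
   2  $ <S> w <A>        t w u w t $  expand <A> → <L> u <S>
   3  $ <S> w <S> u <L>  t w u w t $  expand <L> → t w
   4  $ <S> w <S> u w t  t w u w t $  match t
   5  $ <S> w <S> u w    w u w t $    match w
   6  $ <S> w <S> u      u w t $      match u
   7  $ <S> w <S>        w t $        expand <S> → ε
   8  $ <S> w            w t $        match w
   9  $ <S>              t $          expand <S> → <A> w <S>
  10  $ <S> w <A>        t $          expand <A> → <L> u <S>
  11  $ <S> w <S> u <L>  t $          expand <L> → t w
  12  $ <S> w <S> u w t  t $          match t
  13  $ <S> w <S> u w    $            error: top is terminal w but lookahead is $

$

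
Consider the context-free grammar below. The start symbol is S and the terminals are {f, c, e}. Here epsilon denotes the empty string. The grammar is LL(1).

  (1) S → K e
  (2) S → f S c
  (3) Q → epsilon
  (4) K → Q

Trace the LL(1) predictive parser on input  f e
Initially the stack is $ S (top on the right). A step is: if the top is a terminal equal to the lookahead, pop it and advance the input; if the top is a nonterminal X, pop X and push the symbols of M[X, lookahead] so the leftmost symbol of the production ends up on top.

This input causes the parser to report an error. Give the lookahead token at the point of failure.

     Stack    Input  Action
  1  $ S      f e $  expand S → f S c
  2  $ c S f  f e $  match f
  3  $ c S    e $    expand S → K e
  4  $ c e K  e $    expand K → Q
  5  $ c e Q  e $    expand Q → epsilon
  6  $ c e    e $    match e
  7  $ c      $      error: top is terminal c but lookahead is $

$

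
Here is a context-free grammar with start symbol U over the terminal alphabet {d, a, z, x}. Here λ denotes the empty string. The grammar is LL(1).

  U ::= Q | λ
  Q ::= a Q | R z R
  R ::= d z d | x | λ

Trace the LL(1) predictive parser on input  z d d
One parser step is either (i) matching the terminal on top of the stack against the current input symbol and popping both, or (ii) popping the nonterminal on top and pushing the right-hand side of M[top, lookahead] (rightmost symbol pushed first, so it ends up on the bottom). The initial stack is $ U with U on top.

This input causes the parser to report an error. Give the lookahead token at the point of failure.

step 1: stack=$ U  input=z d d $  — expand U ::= Q
step 2: stack=$ Q  input=z d d $  — expand Q ::= R z R
step 3: stack=$ R z R  input=z d d $  — expand R ::= λ
step 4: stack=$ R z  input=z d d $  — match z
step 5: stack=$ R  input=d d $  — expand R ::= d z d
step 6: stack=$ d z d  input=d d $  — match d
step 7: stack=$ d z  input=d $  — error: top is terminal z but lookahead is d

d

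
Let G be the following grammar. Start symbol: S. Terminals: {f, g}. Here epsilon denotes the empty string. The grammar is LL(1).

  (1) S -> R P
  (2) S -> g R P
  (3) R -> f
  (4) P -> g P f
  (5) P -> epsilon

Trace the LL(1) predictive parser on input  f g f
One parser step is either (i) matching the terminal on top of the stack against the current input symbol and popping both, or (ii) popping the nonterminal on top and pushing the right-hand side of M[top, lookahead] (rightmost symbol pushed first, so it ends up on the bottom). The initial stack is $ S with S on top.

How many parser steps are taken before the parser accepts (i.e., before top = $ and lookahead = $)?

     Stack    Input    Action
  1  $ S      f g f $  expand S -> R P
  2  $ P R    f g f $  expand R -> f
  3  $ P f    f g f $  match f
  4  $ P      g f $    expand P -> g P f
  5  $ f P g  g f $    match g
  6  $ f P    f $      expand P -> epsilon
  7  $ f      f $      match f
Accept reached after 7 steps.

7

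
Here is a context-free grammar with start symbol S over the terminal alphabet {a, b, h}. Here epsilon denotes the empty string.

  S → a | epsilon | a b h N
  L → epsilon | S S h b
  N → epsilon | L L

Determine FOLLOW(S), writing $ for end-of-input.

{$, a, h}

FIRST(S) = {epsilon, a}
FIRST(L) = {epsilon, a, h}  (via S S h b)
FIRST(N) = {epsilon, a, h}  (via L L)
FOLLOW(S) includes $ since S is the start symbol.
FOLLOW(S): in L→S S h b (occurrence 1), S is followed by S h b with FIRST {a, h}; in L→S S h b (occurrence 2), S is followed by h b with FIRST {h}. Thus FOLLOW(S) = {$, a, h}.
FOLLOW(N): in S→a b h N, the suffix after N is empty, so FOLLOW(N) ⊇ FOLLOW(S) = {$, a, h}. Thus FOLLOW(N) = {$, a, h}.
FOLLOW(L): in N→L L (occurrence 1), L is followed by L with FIRST {epsilon, a, h}; in N→L L (occurrence 1), the suffix after L is nullable, so FOLLOW(L) ⊇ FOLLOW(N) = {$, a, h}; in N→L L (occurrence 2), the suffix after L is empty, so FOLLOW(L) ⊇ FOLLOW(N) = {$, a, h}. Thus FOLLOW(L) = {$, a, h}.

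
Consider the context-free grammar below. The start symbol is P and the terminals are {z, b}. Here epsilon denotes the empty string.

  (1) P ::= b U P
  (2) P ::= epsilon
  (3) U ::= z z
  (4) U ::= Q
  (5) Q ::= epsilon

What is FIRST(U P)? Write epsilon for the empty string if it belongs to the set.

FIRST(P) = {epsilon, b}
FIRST(Q) = {epsilon}
FIRST(U) = {epsilon, z}  (via Q)
FIRST(U P): take FIRST of each symbol in turn, carrying on past any symbol whose FIRST contains epsilon; result {epsilon, b, z}.

{epsilon, b, z}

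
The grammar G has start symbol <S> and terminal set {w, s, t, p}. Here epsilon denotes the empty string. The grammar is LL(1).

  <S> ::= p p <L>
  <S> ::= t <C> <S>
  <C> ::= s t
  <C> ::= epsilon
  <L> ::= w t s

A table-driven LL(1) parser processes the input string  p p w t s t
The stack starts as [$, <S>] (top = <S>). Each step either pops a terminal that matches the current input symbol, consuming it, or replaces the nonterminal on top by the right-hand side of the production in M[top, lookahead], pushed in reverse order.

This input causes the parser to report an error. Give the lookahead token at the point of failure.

step 1: stack=$ <S>  input=p p w t s t $  — expand <S> ::= p p <L>
step 2: stack=$ <L> p p  input=p p w t s t $  — match p
step 3: stack=$ <L> p  input=p w t s t $  — match p
step 4: stack=$ <L>  input=w t s t $  — expand <L> ::= w t s
step 5: stack=$ s t w  input=w t s t $  — match w
step 6: stack=$ s t  input=t s t $  — match t
step 7: stack=$ s  input=s t $  — match s
step 8: stack=$  input=t $  — error: stack empty but input remains

t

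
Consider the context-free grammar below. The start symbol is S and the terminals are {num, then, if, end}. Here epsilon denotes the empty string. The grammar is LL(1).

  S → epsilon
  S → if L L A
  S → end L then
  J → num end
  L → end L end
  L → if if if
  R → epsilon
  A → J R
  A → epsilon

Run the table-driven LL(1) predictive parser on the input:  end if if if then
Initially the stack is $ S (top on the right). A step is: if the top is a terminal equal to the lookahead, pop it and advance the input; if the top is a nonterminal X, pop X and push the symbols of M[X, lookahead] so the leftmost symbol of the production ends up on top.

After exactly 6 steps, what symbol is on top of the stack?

     Stack            Input                Action
  1  $ S              end if if if then $  expand S → end L then
  2  $ then L end     end if if if then $  match end
  3  $ then L         if if if then $      expand L → if if if
  4  $ then if if if  if if if then $      match if
  5  $ then if if     if if then $         match if
  6  $ then if        if then $            match if
Stack after step 6: $ then (top = then).

then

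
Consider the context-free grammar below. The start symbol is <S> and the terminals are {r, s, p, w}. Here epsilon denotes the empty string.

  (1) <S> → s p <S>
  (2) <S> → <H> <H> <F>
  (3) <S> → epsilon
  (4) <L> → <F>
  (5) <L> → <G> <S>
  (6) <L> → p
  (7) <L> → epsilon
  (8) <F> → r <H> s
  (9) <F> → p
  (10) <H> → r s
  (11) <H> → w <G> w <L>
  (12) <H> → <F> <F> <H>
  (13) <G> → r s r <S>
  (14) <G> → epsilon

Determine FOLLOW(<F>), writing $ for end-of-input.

{$, p, r, s, w}

FIRST(<F>): from <F>→r <H> s we get {r}; from <F>→p we get {p}. So FIRST(<F>) = {p, r}.
FIRST(<G>): from <G>→r s r <S> we get {r}; from <G>→epsilon we get {epsilon}. So FIRST(<G>) = {epsilon, r}.
FIRST(<H>): from <H>→r s we get {r}; from <H>→w <G> w <L> we get {w}; from <H>→<F> <F> <H> we get {p, r}. So FIRST(<H>) = {p, r, w}.
FIRST(<S>): from <S>→s p <S> we get {s}; from <S>→<H> <H> <F> we get {p, r, w}; from <S>→epsilon we get {epsilon}. So FIRST(<S>) = {epsilon, p, r, s, w}.
FIRST(<L>): from <L>→<F> we get {p, r}; from <L>→<G> <S> we get {epsilon, p, r, s, w}; from <L>→p we get {p}; from <L>→epsilon we get {epsilon}. So FIRST(<L>) = {epsilon, p, r, s, w}.
FOLLOW(<S>) includes $ since <S> is the start symbol.
FOLLOW(<H>): in <S>→<H> <H> <F> (occurrence 1), <H> is followed by <H> <F> with FIRST {p, r, w}; in <S>→<H> <H> <F> (occurrence 2), <H> is followed by <F> with FIRST {p, r}; in <F>→r <H> s, <H> is followed by s with FIRST {s}; in <H>→<F> <F> <H>, the suffix after <H> is empty (adds nothing new). Thus FOLLOW(<H>) = {p, r, s, w}.
FOLLOW(<L>): in <H>→w <G> w <L>, the suffix after <L> is empty, so FOLLOW(<L>) ⊇ FOLLOW(<H>) = {p, r, s, w}. Thus FOLLOW(<L>) = {p, r, s, w}.
FOLLOW(<G>): in <L>→<G> <S>, <G> is followed by <S> with FIRST {epsilon, p, r, s, w}; in <L>→<G> <S>, the suffix after <G> is nullable, so FOLLOW(<G>) ⊇ FOLLOW(<L>) = {p, r, s, w}; in <H>→w <G> w <L>, <G> is followed by w <L> with FIRST {w}. Thus FOLLOW(<G>) = {p, r, s, w}.
FOLLOW(<S>): in <S>→s p <S>, the suffix after <S> is empty (adds nothing new); in <L>→<G> <S>, the suffix after <S> is empty, so FOLLOW(<S>) ⊇ FOLLOW(<L>) = {p, r, s, w}; in <G>→r s r <S>, the suffix after <S> is empty, so FOLLOW(<S>) ⊇ FOLLOW(<G>) = {p, r, s, w}. Thus FOLLOW(<S>) = {$, p, r, s, w}.
FOLLOW(<F>): in <S>→<H> <H> <F>, the suffix after <F> is empty, so FOLLOW(<F>) ⊇ FOLLOW(<S>) = {$, p, r, s, w}; in <L>→<F>, the suffix after <F> is empty, so FOLLOW(<F>) ⊇ FOLLOW(<L>) = {p, r, s, w}; in <H>→<F> <F> <H> (occurrence 1), <F> is followed by <F> <H> with FIRST {p, r}; in <H>→<F> <F> <H> (occurrence 2), <F> is followed by <H> with FIRST {p, r, w}. Thus FOLLOW(<F>) = {$, p, r, s, w}.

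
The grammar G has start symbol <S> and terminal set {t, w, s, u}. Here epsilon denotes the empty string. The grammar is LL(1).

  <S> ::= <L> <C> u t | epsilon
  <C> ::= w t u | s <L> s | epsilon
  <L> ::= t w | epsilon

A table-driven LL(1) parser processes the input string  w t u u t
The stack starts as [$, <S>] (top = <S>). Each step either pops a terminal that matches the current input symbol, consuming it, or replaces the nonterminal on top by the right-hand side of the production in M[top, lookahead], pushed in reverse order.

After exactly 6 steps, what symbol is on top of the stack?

step 1: stack=$ <S>  input=w t u u t $  — expand <S> ::= <L> <C> u t
step 2: stack=$ t u <C> <L>  input=w t u u t $  — expand <L> ::= epsilon
step 3: stack=$ t u <C>  input=w t u u t $  — expand <C> ::= w t u
step 4: stack=$ t u u t w  input=w t u u t $  — match w
step 5: stack=$ t u u t  input=t u u t $  — match t
step 6: stack=$ t u u  input=u u t $  — match u
Stack after step 6: $ t u (top = u).

u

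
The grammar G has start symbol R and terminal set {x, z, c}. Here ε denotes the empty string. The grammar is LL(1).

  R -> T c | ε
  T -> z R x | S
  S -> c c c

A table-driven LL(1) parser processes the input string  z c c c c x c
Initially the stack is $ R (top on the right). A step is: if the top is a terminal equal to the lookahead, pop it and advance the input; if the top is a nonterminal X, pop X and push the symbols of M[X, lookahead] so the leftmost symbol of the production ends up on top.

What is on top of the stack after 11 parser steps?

c

step 1: stack=$ R  input=z c c c c x c $  — expand R -> T c
step 2: stack=$ c T  input=z c c c c x c $  — expand T -> z R x
step 3: stack=$ c x R z  input=z c c c c x c $  — match z
step 4: stack=$ c x R  input=c c c c x c $  — expand R -> T c
step 5: stack=$ c x c T  input=c c c c x c $  — expand T -> S
step 6: stack=$ c x c S  input=c c c c x c $  — expand S -> c c c
step 7: stack=$ c x c c c c  input=c c c c x c $  — match c
step 8: stack=$ c x c c c  input=c c c x c $  — match c
step 9: stack=$ c x c c  input=c c x c $  — match c
step 10: stack=$ c x c  input=c x c $  — match c
step 11: stack=$ c x  input=x c $  — match x
Stack after step 11: $ c (top = c).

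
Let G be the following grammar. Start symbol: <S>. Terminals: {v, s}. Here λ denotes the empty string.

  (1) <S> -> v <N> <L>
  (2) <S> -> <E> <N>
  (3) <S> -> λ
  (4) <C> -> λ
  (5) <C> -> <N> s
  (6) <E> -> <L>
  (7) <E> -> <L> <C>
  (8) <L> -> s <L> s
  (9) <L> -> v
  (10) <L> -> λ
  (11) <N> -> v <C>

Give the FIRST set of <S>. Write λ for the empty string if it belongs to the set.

FIRST(<L>) = {λ, s, v}
FIRST(<N>) = {v}
FIRST(<C>) = {λ, v}  (via <N> s)
FIRST(<E>) = {λ, s, v}  (via <L>, <L> <C>)
FIRST(<S>) = {λ, s, v}  (via <E> <N>)

{λ, s, v}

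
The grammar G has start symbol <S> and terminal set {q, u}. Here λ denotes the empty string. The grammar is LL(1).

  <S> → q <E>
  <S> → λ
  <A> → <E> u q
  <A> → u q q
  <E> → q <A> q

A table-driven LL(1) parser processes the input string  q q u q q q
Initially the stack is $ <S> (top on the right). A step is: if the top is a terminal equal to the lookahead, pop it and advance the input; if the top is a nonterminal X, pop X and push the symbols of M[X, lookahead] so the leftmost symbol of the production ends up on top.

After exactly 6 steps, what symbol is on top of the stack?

step 1: stack=$ <S>  input=q q u q q q $  — expand <S> → q <E>
step 2: stack=$ <E> q  input=q q u q q q $  — match q
step 3: stack=$ <E>  input=q u q q q $  — expand <E> → q <A> q
step 4: stack=$ q <A> q  input=q u q q q $  — match q
step 5: stack=$ q <A>  input=u q q q $  — expand <A> → u q q
step 6: stack=$ q q q u  input=u q q q $  — match u
Stack after step 6: $ q q q (top = q).

q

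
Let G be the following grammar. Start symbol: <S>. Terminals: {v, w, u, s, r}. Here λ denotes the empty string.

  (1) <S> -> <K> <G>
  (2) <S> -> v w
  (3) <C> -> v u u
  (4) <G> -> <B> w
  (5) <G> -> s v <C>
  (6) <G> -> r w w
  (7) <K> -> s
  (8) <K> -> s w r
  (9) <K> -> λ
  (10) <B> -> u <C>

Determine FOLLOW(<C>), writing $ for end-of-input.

{$, w}

FIRST(<C>): from <C>->v u u we get {v}. So FIRST(<C>) = {v}.
FIRST(<K>): from <K>->s we get {s}; from <K>->s w r we get {s}; from <K>->λ we get {λ}. So FIRST(<K>) = {λ, s}.
FIRST(<B>): from <B>->u <C> we get {u}. So FIRST(<B>) = {u}.
FIRST(<G>): from <G>-><B> w we get {u}; from <G>->s v <C> we get {s}; from <G>->r w w we get {r}. So FIRST(<G>) = {r, s, u}.
FIRST(<S>): from <S>-><K> <G> we get {r, s, u}; from <S>->v w we get {v}. So FIRST(<S>) = {r, s, u, v}.
FOLLOW(<S>) includes $ since <S> is the start symbol.
FOLLOW(<S>): <S> appears on no right-hand side. Thus FOLLOW(<S>) = {$}.
FOLLOW(<G>): in <S>-><K> <G>, the suffix after <G> is empty, so FOLLOW(<G>) ⊇ FOLLOW(<S>) = {$}. Thus FOLLOW(<G>) = {$}.
FOLLOW(<K>): in <S>-><K> <G>, <K> is followed by <G> with FIRST {r, s, u}. Thus FOLLOW(<K>) = {r, s, u}.
FOLLOW(<B>): in <G>-><B> w, <B> is followed by w with FIRST {w}. Thus FOLLOW(<B>) = {w}.
FOLLOW(<C>): in <G>->s v <C>, the suffix after <C> is empty, so FOLLOW(<C>) ⊇ FOLLOW(<G>) = {$}; in <B>->u <C>, the suffix after <C> is empty, so FOLLOW(<C>) ⊇ FOLLOW(<B>) = {w}. Thus FOLLOW(<C>) = {$, w}.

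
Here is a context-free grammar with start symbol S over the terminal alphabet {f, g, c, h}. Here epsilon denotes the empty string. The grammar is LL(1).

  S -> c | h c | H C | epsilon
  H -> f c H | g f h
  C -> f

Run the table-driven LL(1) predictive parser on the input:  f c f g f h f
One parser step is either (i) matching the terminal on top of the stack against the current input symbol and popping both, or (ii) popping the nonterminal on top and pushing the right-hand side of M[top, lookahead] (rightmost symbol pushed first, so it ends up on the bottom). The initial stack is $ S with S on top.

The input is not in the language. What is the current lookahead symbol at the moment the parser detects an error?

     Stack      Input            Action
  1  $ S        f c f g f h f $  expand S -> H C
  2  $ C H      f c f g f h f $  expand H -> f c H
  3  $ C H c f  f c f g f h f $  match f
  4  $ C H c    c f g f h f $    match c
  5  $ C H      f g f h f $      expand H -> f c H
  6  $ C H c f  f g f h f $      match f
  7  $ C H c    g f h f $        error: top is terminal c but lookahead is g

g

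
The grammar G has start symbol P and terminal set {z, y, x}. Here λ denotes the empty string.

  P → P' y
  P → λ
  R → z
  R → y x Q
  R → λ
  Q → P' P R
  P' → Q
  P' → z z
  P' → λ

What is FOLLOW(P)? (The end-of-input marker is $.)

{$, y, z}

FIRST(R): from R→z we get {z}; from R→y x Q we get {y}; from R→λ we get {λ}. So FIRST(R) = {λ, y, z}.
FIRST(P): from P→P' y we get {y, z}; from P→λ we get {λ}. So FIRST(P) = {λ, y, z}.
FIRST(Q): from Q→P' P R we get {λ, y, z}. So FIRST(Q) = {λ, y, z}.
FIRST(P'): from P'→Q we get {λ, y, z}; from P'→z z we get {z}; from P'→λ we get {λ}. So FIRST(P') = {λ, y, z}.
FOLLOW(P) includes $ since P is the start symbol.
FOLLOW(P): in Q→P' P R, P is followed by R with FIRST {λ, y, z}; in Q→P' P R, the suffix after P is nullable, so FOLLOW(P) ⊇ FOLLOW(Q) = {y, z}. Thus FOLLOW(P) = {$, y, z}.
FOLLOW(R): in Q→P' P R, the suffix after R is empty, so FOLLOW(R) ⊇ FOLLOW(Q) = {y, z}. Thus FOLLOW(R) = {y, z}.
FOLLOW(Q): in R→y x Q, the suffix after Q is empty, so FOLLOW(Q) ⊇ FOLLOW(R) = {y, z}; in P'→Q, the suffix after Q is empty, so FOLLOW(Q) ⊇ FOLLOW(P') = {y, z}. Thus FOLLOW(Q) = {y, z}.
FOLLOW(P'): in P→P' y, P' is followed by y with FIRST {y}; in Q→P' P R, P' is followed by P R with FIRST {λ, y, z}; in Q→P' P R, the suffix after P' is nullable, so FOLLOW(P') ⊇ FOLLOW(Q) = {y, z}. Thus FOLLOW(P') = {y, z}.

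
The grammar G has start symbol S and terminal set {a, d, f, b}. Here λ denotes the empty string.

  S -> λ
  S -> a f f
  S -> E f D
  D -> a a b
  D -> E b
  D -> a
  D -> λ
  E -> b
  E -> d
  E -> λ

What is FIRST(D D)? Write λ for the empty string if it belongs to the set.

FIRST(E) = {λ, b, d}
FIRST(S) = {λ, a, b, d, f}  (via E f D)
FIRST(D) = {λ, a, b, d}  (via E b)
FIRST(D D): take FIRST of each symbol in turn, carrying on past any symbol whose FIRST contains λ; result {λ, a, b, d}.

{λ, a, b, d}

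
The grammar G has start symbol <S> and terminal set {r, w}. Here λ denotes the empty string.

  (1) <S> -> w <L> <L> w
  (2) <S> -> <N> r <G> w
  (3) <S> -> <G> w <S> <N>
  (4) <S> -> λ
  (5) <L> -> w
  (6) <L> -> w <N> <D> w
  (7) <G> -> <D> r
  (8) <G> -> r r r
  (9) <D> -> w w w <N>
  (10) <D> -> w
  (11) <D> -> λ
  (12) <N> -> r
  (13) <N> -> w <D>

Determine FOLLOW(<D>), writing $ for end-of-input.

FIRST(<L>): from <L>->w we get {w}; from <L>->w <N> <D> w we get {w}. So FIRST(<L>) = {w}.
FIRST(<D>): from <D>->w w w <N> we get {w}; from <D>->w we get {w}; from <D>->λ we get {λ}. So FIRST(<D>) = {λ, w}.
FIRST(<N>): from <N>->r we get {r}; from <N>->w <D> we get {w}. So FIRST(<N>) = {r, w}.
FIRST(<G>): from <G>-><D> r we get {r, w}; from <G>->r r r we get {r}. So FIRST(<G>) = {r, w}.
FIRST(<S>): from <S>->w <L> <L> w we get {w}; from <S>-><N> r <G> w we get {r, w}; from <S>-><G> w <S> <N> we get {r, w}; from <S>->λ we get {λ}. So FIRST(<S>) = {λ, r, w}.
FOLLOW(<S>) includes $ since <S> is the start symbol.
FOLLOW(<S>): in <S>-><G> w <S> <N>, <S> is followed by <N> with FIRST {r, w}. Thus FOLLOW(<S>) = {$, r, w}.
FOLLOW(<L>): in <S>->w <L> <L> w (occurrence 1), <L> is followed by <L> w with FIRST {w}; in <S>->w <L> <L> w (occurrence 2), <L> is followed by w with FIRST {w}. Thus FOLLOW(<L>) = {w}.
FOLLOW(<G>): in <S>-><N> r <G> w, <G> is followed by w with FIRST {w}; in <S>-><G> w <S> <N>, <G> is followed by w <S> <N> with FIRST {w}. Thus FOLLOW(<G>) = {w}.
FOLLOW(<D>): in <L>->w <N> <D> w, <D> is followed by w with FIRST {w}; in <G>-><D> r, <D> is followed by r with FIRST {r}; in <N>->w <D>, the suffix after <D> is empty, so FOLLOW(<D>) ⊇ FOLLOW(<N>) = {$, r, w}. Thus FOLLOW(<D>) = {$, r, w}.
FOLLOW(<N>): in <S>-><N> r <G> w, <N> is followed by r <G> w with FIRST {r}; in <S>-><G> w <S> <N>, the suffix after <N> is empty, so FOLLOW(<N>) ⊇ FOLLOW(<S>) = {$, r, w}; in <L>->w <N> <D> w, <N> is followed by <D> w with FIRST {w}; in <D>->w w w <N>, the suffix after <N> is empty, so FOLLOW(<N>) ⊇ FOLLOW(<D>) = {$, r, w}. Thus FOLLOW(<N>) = {$, r, w}.

{$, r, w}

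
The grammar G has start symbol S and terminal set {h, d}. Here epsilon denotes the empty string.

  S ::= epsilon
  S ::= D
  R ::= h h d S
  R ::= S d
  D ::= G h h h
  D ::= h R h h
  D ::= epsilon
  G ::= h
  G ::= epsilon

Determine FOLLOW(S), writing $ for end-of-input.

FIRST(G): from G::=h we get {h}; from G::=epsilon we get {epsilon}. So FIRST(G) = {epsilon, h}.
FIRST(D): from D::=G h h h we get {h}; from D::=h R h h we get {h}; from D::=epsilon we get {epsilon}. So FIRST(D) = {epsilon, h}.
FIRST(S): from S::=epsilon we get {epsilon}; from S::=D we get {epsilon, h}. So FIRST(S) = {epsilon, h}.
FIRST(R): from R::=h h d S we get {h}; from R::=S d we get {d, h}. So FIRST(R) = {d, h}.
FOLLOW(S) includes $ since S is the start symbol.
FOLLOW(R): in D::=h R h h, R is followed by h h with FIRST {h}. Thus FOLLOW(R) = {h}.
FOLLOW(S): in R::=h h d S, the suffix after S is empty, so FOLLOW(S) ⊇ FOLLOW(R) = {h}; in R::=S d, S is followed by d with FIRST {d}. Thus FOLLOW(S) = {$, d, h}.
FOLLOW(D): in S::=D, the suffix after D is empty, so FOLLOW(D) ⊇ FOLLOW(S) = {$, d, h}. Thus FOLLOW(D) = {$, d, h}.
FOLLOW(G): in D::=G h h h, G is followed by h h h with FIRST {h}. Thus FOLLOW(G) = {h}.

{$, d, h}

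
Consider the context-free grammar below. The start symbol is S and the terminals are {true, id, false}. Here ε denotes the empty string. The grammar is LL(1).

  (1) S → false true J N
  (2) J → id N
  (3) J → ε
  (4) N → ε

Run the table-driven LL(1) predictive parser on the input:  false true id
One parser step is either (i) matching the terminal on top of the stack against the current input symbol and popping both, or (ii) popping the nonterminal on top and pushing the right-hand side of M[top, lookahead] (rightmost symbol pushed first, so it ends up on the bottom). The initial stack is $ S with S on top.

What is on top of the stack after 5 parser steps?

N

     Stack             Input            Action
  1  $ S               false true id $  expand S → false true J N
  2  $ N J true false  false true id $  match false
  3  $ N J true        true id $        match true
  4  $ N J             id $             expand J → id N
  5  $ N N id          id $             match id
Stack after step 5: $ N N (top = N).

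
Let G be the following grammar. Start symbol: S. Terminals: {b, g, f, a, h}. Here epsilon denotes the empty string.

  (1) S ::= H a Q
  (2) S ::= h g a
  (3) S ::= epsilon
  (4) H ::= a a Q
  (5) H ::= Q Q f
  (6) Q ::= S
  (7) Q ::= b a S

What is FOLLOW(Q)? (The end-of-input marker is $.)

FIRST(S) = {epsilon, a, b, f, h}  (via H a Q)
FIRST(Q) = {epsilon, a, b, f, h}  (via S)
FIRST(H) = {a, b, f, h}  (via Q Q f)
FOLLOW(S) includes $ since S is the start symbol.
FOLLOW(H): in S::=H a Q, H is followed by a Q with FIRST {a}. Thus FOLLOW(H) = {a}.
FOLLOW(S): in Q::=S, the suffix after S is empty, so FOLLOW(S) ⊇ FOLLOW(Q) = {$, a, b, f, h}; in Q::=b a S, the suffix after S is empty, so FOLLOW(S) ⊇ FOLLOW(Q) = {$, a, b, f, h}. Thus FOLLOW(S) = {$, a, b, f, h}.
FOLLOW(Q): in S::=H a Q, the suffix after Q is empty, so FOLLOW(Q) ⊇ FOLLOW(S) = {$, a, b, f, h}; in H::=a a Q, the suffix after Q is empty, so FOLLOW(Q) ⊇ FOLLOW(H) = {a}; in H::=Q Q f (occurrence 1), Q is followed by Q f with FIRST {a, b, f, h}; in H::=Q Q f (occurrence 2), Q is followed by f with FIRST {f}. Thus FOLLOW(Q) = {$, a, b, f, h}.

{$, a, b, f, h}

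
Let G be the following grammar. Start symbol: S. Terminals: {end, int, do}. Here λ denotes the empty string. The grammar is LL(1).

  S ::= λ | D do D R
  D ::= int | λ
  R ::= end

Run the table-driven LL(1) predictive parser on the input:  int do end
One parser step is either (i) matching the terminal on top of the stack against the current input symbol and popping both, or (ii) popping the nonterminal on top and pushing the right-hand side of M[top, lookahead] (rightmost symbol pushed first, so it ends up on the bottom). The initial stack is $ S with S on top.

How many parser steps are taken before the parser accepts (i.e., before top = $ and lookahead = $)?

     Stack         Input         Action
  1  $ S           int do end $  expand S ::= D do D R
  2  $ R D do D    int do end $  expand D ::= int
  3  $ R D do int  int do end $  match int
  4  $ R D do      do end $      match do
  5  $ R D         end $         expand D ::= λ
  6  $ R           end $         expand R ::= end
  7  $ end         end $         match end
Accept reached after 7 steps.

7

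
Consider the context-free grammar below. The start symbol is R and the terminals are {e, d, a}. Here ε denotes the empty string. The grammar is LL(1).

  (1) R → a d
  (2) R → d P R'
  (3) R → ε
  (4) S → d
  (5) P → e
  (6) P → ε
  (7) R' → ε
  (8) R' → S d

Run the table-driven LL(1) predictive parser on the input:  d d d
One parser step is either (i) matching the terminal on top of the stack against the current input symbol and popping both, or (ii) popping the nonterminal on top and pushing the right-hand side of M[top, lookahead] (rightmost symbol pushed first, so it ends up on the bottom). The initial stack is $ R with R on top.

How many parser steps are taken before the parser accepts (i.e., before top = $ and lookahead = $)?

step 1: stack=$ R  input=d d d $  — expand R → d P R'
step 2: stack=$ R' P d  input=d d d $  — match d
step 3: stack=$ R' P  input=d d $  — expand P → ε
step 4: stack=$ R'  input=d d $  — expand R' → S d
step 5: stack=$ d S  input=d d $  — expand S → d
step 6: stack=$ d d  input=d d $  — match d
step 7: stack=$ d  input=d $  — match d
Accept reached after 7 steps.

7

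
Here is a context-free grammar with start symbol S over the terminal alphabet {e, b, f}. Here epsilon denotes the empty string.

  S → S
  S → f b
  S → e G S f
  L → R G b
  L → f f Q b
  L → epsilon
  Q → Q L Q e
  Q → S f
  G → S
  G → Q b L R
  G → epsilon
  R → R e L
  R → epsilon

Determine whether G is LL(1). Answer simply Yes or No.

FIRST(S) = {e, f}
FIRST(L) = {epsilon, b, e, f}
FIRST(Q) = {e, f}
FIRST(G) = {epsilon, e, f}
FIRST(R) = {epsilon, e}
FOLLOW(S) = {$, b, e, f}
FOLLOW(L) = {b, e, f}
FOLLOW(Q) = {b, e, f}
FOLLOW(G) = {b, e, f}
FOLLOW(R) = {b, e, f}
Cell M[G, e] receives both G → S and G → Q b L R and G → epsilon — the grammar is not LL(1).

No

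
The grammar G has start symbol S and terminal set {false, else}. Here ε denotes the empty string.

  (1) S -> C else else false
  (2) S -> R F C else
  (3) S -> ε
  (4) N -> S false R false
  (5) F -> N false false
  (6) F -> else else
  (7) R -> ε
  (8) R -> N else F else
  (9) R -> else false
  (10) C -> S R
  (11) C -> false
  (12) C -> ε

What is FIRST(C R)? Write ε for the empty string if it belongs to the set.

FIRST(S): from S->C else else false we get {else, false}; from S->R F C else we get {else, false}; from S->ε we get {ε}. So FIRST(S) = {ε, else, false}.
FIRST(N): from N->S false R false we get {else, false}. So FIRST(N) = {else, false}.
FIRST(F): from F->N false false we get {else, false}; from F->else else we get {else}. So FIRST(F) = {else, false}.
FIRST(R): from R->ε we get {ε}; from R->N else F else we get {else, false}; from R->else false we get {else}. So FIRST(R) = {ε, else, false}.
FIRST(C): from C->S R we get {ε, else, false}; from C->false we get {false}; from C->ε we get {ε}. So FIRST(C) = {ε, else, false}.
FIRST(C R): take FIRST of each symbol in turn, carrying on past any symbol whose FIRST contains ε; result {ε, else, false}.

{ε, else, false}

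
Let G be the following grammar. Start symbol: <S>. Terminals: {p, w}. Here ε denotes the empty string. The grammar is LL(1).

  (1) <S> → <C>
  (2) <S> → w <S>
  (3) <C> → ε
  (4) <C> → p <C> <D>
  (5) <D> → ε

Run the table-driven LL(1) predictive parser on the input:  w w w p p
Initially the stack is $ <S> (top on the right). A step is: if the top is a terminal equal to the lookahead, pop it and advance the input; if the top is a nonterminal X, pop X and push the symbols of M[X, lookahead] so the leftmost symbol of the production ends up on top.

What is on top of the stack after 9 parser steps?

     Stack        Input        Action
  1  $ <S>        w w w p p $  expand <S> → w <S>
  2  $ <S> w      w w w p p $  match w
  3  $ <S>        w w p p $    expand <S> → w <S>
  4  $ <S> w      w w p p $    match w
  5  $ <S>        w p p $      expand <S> → w <S>
  6  $ <S> w      w p p $      match w
  7  $ <S>        p p $        expand <S> → <C>
  8  $ <C>        p p $        expand <C> → p <C> <D>
  9  $ <D> <C> p  p p $        match p
Stack after step 9: $ <D> <C> (top = <C>).

<C>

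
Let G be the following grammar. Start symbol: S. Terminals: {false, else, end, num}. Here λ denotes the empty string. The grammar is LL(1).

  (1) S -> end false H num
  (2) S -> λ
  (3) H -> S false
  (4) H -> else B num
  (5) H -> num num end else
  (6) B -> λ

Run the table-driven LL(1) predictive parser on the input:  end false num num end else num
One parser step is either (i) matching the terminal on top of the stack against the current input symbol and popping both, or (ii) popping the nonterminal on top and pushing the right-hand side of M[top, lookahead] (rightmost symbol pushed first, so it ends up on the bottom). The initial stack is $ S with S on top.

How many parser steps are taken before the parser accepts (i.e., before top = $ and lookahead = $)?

step 1: stack=$ S  input=end false num num end else num $  — expand S -> end false H num
step 2: stack=$ num H false end  input=end false num num end else num $  — match end
step 3: stack=$ num H false  input=false num num end else num $  — match false
step 4: stack=$ num H  input=num num end else num $  — expand H -> num num end else
step 5: stack=$ num else end num num  input=num num end else num $  — match num
step 6: stack=$ num else end num  input=num end else num $  — match num
step 7: stack=$ num else end  input=end else num $  — match end
step 8: stack=$ num else  input=else num $  — match else
step 9: stack=$ num  input=num $  — match num
Accept reached after 9 steps.

9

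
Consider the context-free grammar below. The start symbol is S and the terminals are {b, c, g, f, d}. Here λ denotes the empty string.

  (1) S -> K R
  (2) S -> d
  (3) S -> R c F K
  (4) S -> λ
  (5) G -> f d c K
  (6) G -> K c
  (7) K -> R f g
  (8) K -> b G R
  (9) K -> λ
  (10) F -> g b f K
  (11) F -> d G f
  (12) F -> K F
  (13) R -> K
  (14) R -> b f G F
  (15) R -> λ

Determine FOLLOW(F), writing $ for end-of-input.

{$, b, c, d, f, g}

FIRST(S) = {λ, b, c, d, f}  (via K R, R c F K)
FIRST(G) = {b, c, f}  (via K c)
FIRST(K) = {λ, b, f}  (via R f g)
FIRST(F) = {b, d, f, g}  (via K F)
FIRST(R) = {λ, b, f}  (via K)
FOLLOW(S) includes $ since S is the start symbol.
FOLLOW(S): S appears on no right-hand side. Thus FOLLOW(S) = {$}.
FOLLOW(G): in K->b G R, G is followed by R with FIRST {λ, b, f}; in K->b G R, the suffix after G is nullable, so FOLLOW(G) ⊇ FOLLOW(K) = {$, b, c, d, f, g}; in F->d G f, G is followed by f with FIRST {f}; in R->b f G F, G is followed by F with FIRST {b, d, f, g}. Thus FOLLOW(G) = {$, b, c, d, f, g}.
FOLLOW(K): in S->K R, K is followed by R with FIRST {λ, b, f}; in S->K R, the suffix after K is nullable, so FOLLOW(K) ⊇ FOLLOW(S) = {$}; in S->R c F K, the suffix after K is empty, so FOLLOW(K) ⊇ FOLLOW(S) = {$}; in G->f d c K, the suffix after K is empty, so FOLLOW(K) ⊇ FOLLOW(G) = {$, b, c, d, f, g}; in G->K c, K is followed by c with FIRST {c}; in F->g b f K, the suffix after K is empty, so FOLLOW(K) ⊇ FOLLOW(F) = {$, b, c, d, f, g}; in F->K F, K is followed by F with FIRST {b, d, f, g}; in R->K, the suffix after K is empty, so FOLLOW(K) ⊇ FOLLOW(R) = {$, b, c, d, f, g}. Thus FOLLOW(K) = {$, b, c, d, f, g}.
FOLLOW(R): in S->K R, the suffix after R is empty, so FOLLOW(R) ⊇ FOLLOW(S) = {$}; in S->R c F K, R is followed by c F K with FIRST {c}; in K->R f g, R is followed by f g with FIRST {f}; in K->b G R, the suffix after R is empty, so FOLLOW(R) ⊇ FOLLOW(K) = {$, b, c, d, f, g}. Thus FOLLOW(R) = {$, b, c, d, f, g}.
FOLLOW(F): in S->R c F K, F is followed by K with FIRST {λ, b, f}; in S->R c F K, the suffix after F is nullable, so FOLLOW(F) ⊇ FOLLOW(S) = {$}; in F->K F, the suffix after F is empty (adds nothing new); in R->b f G F, the suffix after F is empty, so FOLLOW(F) ⊇ FOLLOW(R) = {$, b, c, d, f, g}. Thus FOLLOW(F) = {$, b, c, d, f, g}.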